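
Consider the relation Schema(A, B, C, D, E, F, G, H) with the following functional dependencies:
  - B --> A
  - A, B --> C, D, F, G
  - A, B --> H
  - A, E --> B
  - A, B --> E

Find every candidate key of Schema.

{A, E}, {B}

Closure of {B} is {A, B, C, D, E, F, G, H}, the whole schema; {B} is a candidate key.
Closure of {A, E} is {A, B, C, D, E, F, G, H}, the whole schema; {A, E} is a candidate key.
No proper subset of any of these is a key, and no other minimal superkey exists.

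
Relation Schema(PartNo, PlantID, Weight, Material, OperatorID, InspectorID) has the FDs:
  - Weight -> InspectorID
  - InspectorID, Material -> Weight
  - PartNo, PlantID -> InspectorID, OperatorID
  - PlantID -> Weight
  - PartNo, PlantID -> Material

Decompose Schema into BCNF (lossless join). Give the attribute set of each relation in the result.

{InspectorID, Weight}; {Material, OperatorID, PartNo, PlantID}; {PlantID, Weight}

Candidate key of the original relation: {PartNo, PlantID}.
Within {InspectorID, Material, OperatorID, PartNo, PlantID, Weight}: {Weight}⁺ ∩ {InspectorID, Material, OperatorID, PartNo, PlantID, Weight} = {InspectorID, Weight}, not the whole set, so Weight -> InspectorID violates BCNF; decompose into {InspectorID, Weight} and {Material, OperatorID, PartNo, PlantID, Weight}.
{InspectorID, Weight} is in BCNF.
Within {Material, OperatorID, PartNo, PlantID, Weight}: {PlantID}⁺ ∩ {Material, OperatorID, PartNo, PlantID, Weight} = {PlantID, Weight}, not the whole set, so PlantID -> Weight violates BCNF; decompose into {PlantID, Weight} and {Material, OperatorID, PartNo, PlantID}.
{PlantID, Weight} is in BCNF.
{Material, OperatorID, PartNo, PlantID} is in BCNF.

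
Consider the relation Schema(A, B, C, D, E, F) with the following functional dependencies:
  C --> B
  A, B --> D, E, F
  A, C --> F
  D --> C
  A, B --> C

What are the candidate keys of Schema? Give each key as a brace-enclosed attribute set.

{A, B}, {A, C}, {A, D}

No FD produces {A}, so it must be in every candidate key.
Closure of {A, B} is {A, B, C, D, E, F}, the whole schema; {A, B} is a candidate key.
Closure of {A, C} is {A, B, C, D, E, F}, the whole schema; {A, C} is a candidate key.
Closure of {A, D} is {A, B, C, D, E, F}, the whole schema; {A, D} is a candidate key.
No proper subset of any of these is a key, and no other minimal superkey exists.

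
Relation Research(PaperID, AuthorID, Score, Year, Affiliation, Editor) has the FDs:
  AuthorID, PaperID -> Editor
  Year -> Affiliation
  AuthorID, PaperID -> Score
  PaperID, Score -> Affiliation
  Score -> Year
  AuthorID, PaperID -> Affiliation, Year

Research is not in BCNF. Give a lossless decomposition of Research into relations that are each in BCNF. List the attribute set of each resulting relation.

{Affiliation, Year}; {AuthorID, Editor, PaperID, Score}; {Score, Year}

Candidate key of the original relation: {AuthorID, PaperID}.
In {Affiliation, AuthorID, Editor, PaperID, Score, Year}, {Year} is not a superkey ({Year}⁺ restricted to this set is {Affiliation, Year}), so split on Year -> Affiliation into {Affiliation, Year} and {AuthorID, Editor, PaperID, Score, Year}.
{Affiliation, Year} has no BCNF violation.
In {AuthorID, Editor, PaperID, Score, Year}, {PaperID, Score} is not a superkey ({PaperID, Score}⁺ restricted to this set is {PaperID, Score, Year}), so split on PaperID, Score -> Year into {PaperID, Score, Year} and {AuthorID, Editor, PaperID, Score}.
In {PaperID, Score, Year}, {Score} is not a superkey ({Score}⁺ restricted to this set is {Score, Year}), so split on Score -> Year into {Score, Year} and {PaperID, Score}.
{Score, Year} has no BCNF violation.
{PaperID, Score} has no BCNF violation.
{AuthorID, Editor, PaperID, Score} has no BCNF violation.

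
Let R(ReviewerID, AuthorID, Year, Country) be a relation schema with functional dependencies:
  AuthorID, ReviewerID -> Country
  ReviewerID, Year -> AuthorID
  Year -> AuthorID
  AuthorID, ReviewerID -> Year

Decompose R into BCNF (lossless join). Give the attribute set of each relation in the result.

Candidate keys of the original relation: {AuthorID, ReviewerID}, {ReviewerID, Year}.
Within {AuthorID, Country, ReviewerID, Year}: {Year}⁺ ∩ {AuthorID, Country, ReviewerID, Year} = {AuthorID, Year}, not the whole set, so Year -> AuthorID violates BCNF; decompose into {AuthorID, Year} and {Country, ReviewerID, Year}.
{AuthorID, Year}: every determinant is a superkey — BCNF.
{Country, ReviewerID, Year}: every determinant is a superkey — BCNF.

{AuthorID, Year}; {Country, ReviewerID, Year}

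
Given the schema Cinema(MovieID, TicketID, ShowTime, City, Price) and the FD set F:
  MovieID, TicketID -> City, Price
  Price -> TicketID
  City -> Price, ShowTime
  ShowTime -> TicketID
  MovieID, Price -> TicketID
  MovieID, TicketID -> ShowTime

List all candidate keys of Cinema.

{MovieID} never appears on the right of any FD, so every key must include it.
Closure of {City, MovieID} is {City, MovieID, Price, ShowTime, TicketID}, the whole schema; {City, MovieID} is a candidate key.
Closure of {MovieID, Price} is {City, MovieID, Price, ShowTime, TicketID}, the whole schema; {MovieID, Price} is a candidate key.
Closure of {MovieID, ShowTime} is {City, MovieID, Price, ShowTime, TicketID}, the whole schema; {MovieID, ShowTime} is a candidate key.
Closure of {MovieID, TicketID} is {City, MovieID, Price, ShowTime, TicketID}, the whole schema; {MovieID, TicketID} is a candidate key.
No proper subset of any of these is a key, and no other minimal superkey exists.

{City, MovieID}, {MovieID, Price}, {MovieID, ShowTime}, {MovieID, TicketID}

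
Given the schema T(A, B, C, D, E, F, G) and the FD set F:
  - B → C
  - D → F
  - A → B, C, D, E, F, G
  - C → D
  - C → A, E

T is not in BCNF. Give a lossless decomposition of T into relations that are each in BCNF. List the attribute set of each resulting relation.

Candidate keys of the original relation: {A}, {B}, {C}.
Within {A, B, C, D, E, F, G}: {D}⁺ ∩ {A, B, C, D, E, F, G} = {D, F}, not the whole set, so D → F violates BCNF; decompose into {D, F} and {A, B, C, D, E, G}.
{D, F}: every determinant is a superkey — BCNF.
{A, B, C, D, E, G}: every determinant is a superkey — BCNF.

{A, B, C, D, E, G}; {D, F}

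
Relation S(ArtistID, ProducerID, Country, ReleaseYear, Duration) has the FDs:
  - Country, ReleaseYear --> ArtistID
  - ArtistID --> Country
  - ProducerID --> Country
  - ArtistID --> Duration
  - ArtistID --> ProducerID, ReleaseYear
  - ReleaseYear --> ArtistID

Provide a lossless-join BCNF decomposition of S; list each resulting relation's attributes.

{ArtistID, Duration, ProducerID, ReleaseYear}; {Country, ProducerID}

Candidate keys of the original relation: {ArtistID}, {ReleaseYear}.
In {ArtistID, Country, Duration, ProducerID, ReleaseYear}, {ProducerID} is not a superkey ({ProducerID}⁺ restricted to this set is {Country, ProducerID}), so split on ProducerID --> Country into {Country, ProducerID} and {ArtistID, Duration, ProducerID, ReleaseYear}.
{Country, ProducerID} is in BCNF.
{ArtistID, Duration, ProducerID, ReleaseYear} is in BCNF.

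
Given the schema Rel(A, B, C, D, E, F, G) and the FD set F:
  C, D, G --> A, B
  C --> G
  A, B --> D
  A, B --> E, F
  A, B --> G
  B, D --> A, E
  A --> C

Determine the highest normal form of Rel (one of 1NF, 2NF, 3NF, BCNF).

Candidate keys: {A, B}, {A, D}, {B, D}, {C, D}. Prime attributes: {A, B, C, D}.
For C --> G we have {C}⁺ = {C, G}; {C} is not a superkey, so BCNF fails.
C --> G has non-prime {G} on the right and a non-superkey on the left, so 3NF fails.
Since {A} ⊂ {A, B} and {A}⁺ ⊇ {G} with {G} non-prime, there is a partial dependency; 2NF fails.

1NF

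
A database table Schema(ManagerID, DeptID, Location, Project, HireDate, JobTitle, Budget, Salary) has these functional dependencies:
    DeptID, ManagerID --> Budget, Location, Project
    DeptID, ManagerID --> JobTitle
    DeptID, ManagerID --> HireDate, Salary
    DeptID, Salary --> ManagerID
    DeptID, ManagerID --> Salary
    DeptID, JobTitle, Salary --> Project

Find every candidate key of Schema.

{DeptID, ManagerID}, {DeptID, Salary}

No FD produces {DeptID}, so it must be in every candidate key.
{DeptID, ManagerID}⁺ = {Budget, DeptID, HireDate, JobTitle, Location, ManagerID, Project, Salary}, which is every attribute, so {DeptID, ManagerID} is a candidate key.
{DeptID, Salary}⁺ = {Budget, DeptID, HireDate, JobTitle, Location, ManagerID, Project, Salary}, which is every attribute, so {DeptID, Salary} is a candidate key.
No proper subset of any of these is a key, and no other minimal superkey exists.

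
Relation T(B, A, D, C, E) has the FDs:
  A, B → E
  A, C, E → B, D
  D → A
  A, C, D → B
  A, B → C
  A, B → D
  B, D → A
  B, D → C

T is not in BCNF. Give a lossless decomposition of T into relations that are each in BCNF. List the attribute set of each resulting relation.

{A, D}; {B, C, D, E}

Candidate keys of the original relation: {A, B}, {A, C, E}, {B, D}, {C, D}.
{A, B, C, D, E}: {D} determines {A, D} here but is not a superkey — split on D → A, giving {A, D} and {B, C, D, E}.
{A, D} has no BCNF violation.
{B, C, D, E} has no BCNF violation.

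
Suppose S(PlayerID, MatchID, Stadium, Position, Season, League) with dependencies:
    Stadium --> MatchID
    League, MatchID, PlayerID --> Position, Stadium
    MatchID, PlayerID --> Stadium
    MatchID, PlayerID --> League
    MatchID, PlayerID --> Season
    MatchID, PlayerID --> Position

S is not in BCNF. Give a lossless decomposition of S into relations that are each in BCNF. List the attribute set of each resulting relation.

Candidate keys of the original relation: {MatchID, PlayerID}, {PlayerID, Stadium}.
In {League, MatchID, PlayerID, Position, Season, Stadium}, {Stadium} is not a superkey ({Stadium}⁺ restricted to this set is {MatchID, Stadium}), so split on Stadium --> MatchID into {MatchID, Stadium} and {League, PlayerID, Position, Season, Stadium}.
{MatchID, Stadium} has no BCNF violation.
{League, PlayerID, Position, Season, Stadium} has no BCNF violation.

{League, PlayerID, Position, Season, Stadium}; {MatchID, Stadium}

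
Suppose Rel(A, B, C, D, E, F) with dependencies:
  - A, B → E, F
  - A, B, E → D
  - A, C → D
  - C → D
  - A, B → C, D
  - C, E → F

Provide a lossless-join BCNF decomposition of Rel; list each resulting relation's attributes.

{A, B, C, E}; {C, D}; {C, E, F}

Candidate key of the original relation: {A, B}.
Within {A, B, C, D, E, F}: {A, C}⁺ ∩ {A, B, C, D, E, F} = {A, C, D}, not the whole set, so A, C → D violates BCNF; decompose into {A, C, D} and {A, B, C, E, F}.
Within {A, C, D}: {C}⁺ ∩ {A, C, D} = {C, D}, not the whole set, so C → D violates BCNF; decompose into {C, D} and {A, C}.
{C, D} has no BCNF violation.
{A, C} has no BCNF violation.
Within {A, B, C, E, F}: {C, E}⁺ ∩ {A, B, C, E, F} = {C, E, F}, not the whole set, so C, E → F violates BCNF; decompose into {C, E, F} and {A, B, C, E}.
{C, E, F} has no BCNF violation.
{A, B, C, E} has no BCNF violation.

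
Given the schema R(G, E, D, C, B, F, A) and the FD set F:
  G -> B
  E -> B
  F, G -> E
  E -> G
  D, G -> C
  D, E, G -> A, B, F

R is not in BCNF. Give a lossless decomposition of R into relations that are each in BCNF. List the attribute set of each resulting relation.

Candidate keys of the original relation: {D, E}, {D, F, G}.
In {A, B, C, D, E, F, G}, {G} is not a superkey ({G}⁺ restricted to this set is {B, G}), so split on G -> B into {B, G} and {A, C, D, E, F, G}.
{B, G} has no BCNF violation.
In {A, C, D, E, F, G}, {E} is not a superkey ({E}⁺ restricted to this set is {E, G}), so split on E -> G into {E, G} and {A, C, D, E, F}.
{E, G} has no BCNF violation.
{A, C, D, E, F} has no BCNF violation.

{A, C, D, E, F}; {B, G}; {E, G}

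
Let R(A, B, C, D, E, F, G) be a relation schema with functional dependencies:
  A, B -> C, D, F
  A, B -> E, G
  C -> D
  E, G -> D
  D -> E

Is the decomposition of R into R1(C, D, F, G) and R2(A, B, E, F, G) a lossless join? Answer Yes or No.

No

Common attributes: {F, G}; their closure is {F, G}.
R1 ⊄ {F, G} and R2 ⊄ {F, G}, so the split is lossy.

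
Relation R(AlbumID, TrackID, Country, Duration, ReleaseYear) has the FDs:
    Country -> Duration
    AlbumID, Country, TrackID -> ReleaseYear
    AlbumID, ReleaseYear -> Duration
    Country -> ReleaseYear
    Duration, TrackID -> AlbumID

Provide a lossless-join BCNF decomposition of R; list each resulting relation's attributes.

Candidate key of the original relation: {Country, TrackID}.
{AlbumID, Country, Duration, ReleaseYear, TrackID}: {Country} determines {Country, Duration, ReleaseYear} here but is not a superkey — split on Country -> Duration, ReleaseYear, giving {Country, Duration, ReleaseYear} and {AlbumID, Country, TrackID}.
{Country, Duration, ReleaseYear} is in BCNF.
{AlbumID, Country, TrackID} is in BCNF.

{AlbumID, Country, TrackID}; {Country, Duration, ReleaseYear}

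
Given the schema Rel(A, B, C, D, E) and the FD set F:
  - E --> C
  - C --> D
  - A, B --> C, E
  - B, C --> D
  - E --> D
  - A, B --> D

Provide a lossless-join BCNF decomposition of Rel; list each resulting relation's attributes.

{A, B, E}; {C, D}; {C, E}

Candidate key of the original relation: {A, B}.
In {A, B, C, D, E}, {E} is not a superkey ({E}⁺ restricted to this set is {C, D, E}), so split on E --> C, D into {C, D, E} and {A, B, E}.
In {C, D, E}, {C} is not a superkey ({C}⁺ restricted to this set is {C, D}), so split on C --> D into {C, D} and {C, E}.
{C, D} is in BCNF.
{C, E} is in BCNF.
{A, B, E} is in BCNF.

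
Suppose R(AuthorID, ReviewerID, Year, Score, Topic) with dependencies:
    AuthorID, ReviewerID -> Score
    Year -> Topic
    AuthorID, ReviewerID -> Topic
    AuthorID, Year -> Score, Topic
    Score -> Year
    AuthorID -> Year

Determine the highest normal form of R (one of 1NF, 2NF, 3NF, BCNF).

1NF

Candidate key: {AuthorID, ReviewerID}. Prime attributes: {AuthorID, ReviewerID}.
For Year -> Topic we have {Year}⁺ = {Topic, Year}; {Year} is not a superkey, so BCNF fails.
Because {Topic} is non-prime and the left side of Year -> Topic is not a superkey, the relation is not in 3NF.
{AuthorID} is a proper subset of the key {AuthorID, ReviewerID}, and {AuthorID}⁺ contains the non-prime attributes {Score, Topic, Year} — a partial dependency, so 2NF is violated.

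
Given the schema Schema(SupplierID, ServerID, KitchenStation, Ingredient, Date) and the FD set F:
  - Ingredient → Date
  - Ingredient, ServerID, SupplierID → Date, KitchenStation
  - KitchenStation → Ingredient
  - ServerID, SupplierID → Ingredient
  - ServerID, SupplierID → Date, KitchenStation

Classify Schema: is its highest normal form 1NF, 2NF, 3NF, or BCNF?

2NF

Candidate key: {ServerID, SupplierID}. Prime attributes: {ServerID, SupplierID}.
For Ingredient → Date we have {Ingredient}⁺ = {Date, Ingredient}; {Ingredient} is not a superkey, so BCNF fails.
Because {Date} is non-prime and the left side of Ingredient → Date is not a superkey, the relation is not in 3NF.
No non-prime attribute depends on a proper subset of any candidate key, so 2NF holds.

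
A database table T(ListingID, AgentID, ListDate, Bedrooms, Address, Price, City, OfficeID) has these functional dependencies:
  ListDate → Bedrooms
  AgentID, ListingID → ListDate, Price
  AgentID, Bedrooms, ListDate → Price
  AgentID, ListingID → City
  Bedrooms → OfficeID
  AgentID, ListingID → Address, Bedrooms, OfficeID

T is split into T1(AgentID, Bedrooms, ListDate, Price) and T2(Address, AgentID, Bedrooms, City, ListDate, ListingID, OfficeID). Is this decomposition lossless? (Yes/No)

Yes

T1 ∩ T2 = {AgentID, Bedrooms, ListDate}; its closure under F is {AgentID, Bedrooms, ListDate, OfficeID, Price}.
T1 is contained in that closure, so T1 ∩ T2 → T1 holds and the join is lossless.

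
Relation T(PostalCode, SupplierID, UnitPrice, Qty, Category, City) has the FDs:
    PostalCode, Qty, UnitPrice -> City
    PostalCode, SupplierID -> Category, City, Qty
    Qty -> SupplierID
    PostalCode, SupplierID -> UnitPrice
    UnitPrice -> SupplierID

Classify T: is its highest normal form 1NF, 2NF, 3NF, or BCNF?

Candidate keys: {PostalCode, Qty}, {PostalCode, SupplierID}, {PostalCode, UnitPrice}. Prime attributes: {PostalCode, Qty, SupplierID, UnitPrice}.
Qty -> SupplierID: {Qty}⁺ = {Qty, SupplierID}, which is not all of the attributes, so the left side is not a superkey — BCNF is violated.
Its right-hand attributes {SupplierID} are all prime, as are those of every other non-superkey FD — the relation is in 3NF.

3NF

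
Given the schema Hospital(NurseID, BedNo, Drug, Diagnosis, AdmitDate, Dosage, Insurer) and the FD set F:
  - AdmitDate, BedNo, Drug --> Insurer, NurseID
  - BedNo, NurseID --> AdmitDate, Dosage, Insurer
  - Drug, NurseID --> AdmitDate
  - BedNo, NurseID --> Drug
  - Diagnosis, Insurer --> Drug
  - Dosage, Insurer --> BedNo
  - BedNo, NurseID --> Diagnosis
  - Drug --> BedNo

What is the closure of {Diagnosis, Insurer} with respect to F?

Start with {Diagnosis, Insurer}.
Diagnosis, Insurer --> Drug applies; add {Drug} → now {Diagnosis, Drug, Insurer}.
Drug --> BedNo applies; add {BedNo} → now {BedNo, Diagnosis, Drug, Insurer}.
No further FD applies.

{BedNo, Diagnosis, Drug, Insurer}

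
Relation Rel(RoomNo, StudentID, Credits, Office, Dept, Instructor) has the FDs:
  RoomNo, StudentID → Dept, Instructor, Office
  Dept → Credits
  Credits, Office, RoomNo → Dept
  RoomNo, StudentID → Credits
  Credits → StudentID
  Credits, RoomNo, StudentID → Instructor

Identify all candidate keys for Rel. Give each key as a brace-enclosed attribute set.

{RoomNo} never appears on the right of any FD, so every key must include it.
{Credits, RoomNo}⁺ = {Credits, Dept, Instructor, Office, RoomNo, StudentID}, which is every attribute, so {Credits, RoomNo} is a candidate key.
{Dept, RoomNo}⁺ = {Credits, Dept, Instructor, Office, RoomNo, StudentID}, which is every attribute, so {Dept, RoomNo} is a candidate key.
{RoomNo, StudentID}⁺ = {Credits, Dept, Instructor, Office, RoomNo, StudentID}, which is every attribute, so {RoomNo, StudentID} is a candidate key.
Any other superkey properly contains one of these, so there are no further candidate keys.

{Credits, RoomNo}, {Dept, RoomNo}, {RoomNo, StudentID}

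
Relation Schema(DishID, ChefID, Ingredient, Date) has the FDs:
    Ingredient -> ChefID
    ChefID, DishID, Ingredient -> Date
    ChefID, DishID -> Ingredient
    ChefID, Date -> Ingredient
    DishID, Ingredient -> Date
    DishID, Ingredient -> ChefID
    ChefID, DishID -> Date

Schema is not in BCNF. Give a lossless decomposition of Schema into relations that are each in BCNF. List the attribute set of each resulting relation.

Candidate keys of the original relation: {ChefID, DishID}, {DishID, Ingredient}.
{ChefID, Date, DishID, Ingredient}: {Ingredient} determines {ChefID, Ingredient} here but is not a superkey — split on Ingredient -> ChefID, giving {ChefID, Ingredient} and {Date, DishID, Ingredient}.
{ChefID, Ingredient} has no BCNF violation.
{Date, DishID, Ingredient} has no BCNF violation.

{ChefID, Ingredient}; {Date, DishID, Ingredient}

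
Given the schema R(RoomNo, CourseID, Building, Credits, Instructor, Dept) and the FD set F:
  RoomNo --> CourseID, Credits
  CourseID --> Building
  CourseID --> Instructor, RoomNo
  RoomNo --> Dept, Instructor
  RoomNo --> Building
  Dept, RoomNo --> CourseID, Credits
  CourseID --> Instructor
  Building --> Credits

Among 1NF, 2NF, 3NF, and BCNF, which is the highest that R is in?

2NF

Candidate keys: {CourseID}, {RoomNo}. Prime attributes: {CourseID, RoomNo}.
Building --> Credits breaks BCNF: {Building}⁺ = {Building, Credits}, so {Building} is not a superkey.
Building --> Credits has non-prime {Credits} on the right and a non-superkey on the left, so 3NF fails.
All keys have size 1, which rules out partial dependencies — 2NF is satisfied.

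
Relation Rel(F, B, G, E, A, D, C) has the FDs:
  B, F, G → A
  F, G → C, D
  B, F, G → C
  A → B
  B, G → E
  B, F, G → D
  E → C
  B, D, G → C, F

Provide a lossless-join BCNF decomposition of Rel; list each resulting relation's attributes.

{A, B}; {A, E, G}; {A, F, G}; {C, D, F, G}

Candidate keys of the original relation: {A, D, G}, {A, F, G}, {B, D, G}, {B, F, G}.
{A, B, C, D, E, F, G}: {F, G} determines {C, D, F, G} here but is not a superkey — split on F, G → C, D, giving {C, D, F, G} and {A, B, E, F, G}.
{C, D, F, G} has no BCNF violation.
{A, B, E, F, G}: {A} determines {A, B} here but is not a superkey — split on A → B, giving {A, B} and {A, E, F, G}.
{A, B} has no BCNF violation.
{A, E, F, G}: {A, G} determines {A, E, G} here but is not a superkey — split on A, G → E, giving {A, E, G} and {A, F, G}.
{A, E, G} has no BCNF violation.
{A, F, G} has no BCNF violation.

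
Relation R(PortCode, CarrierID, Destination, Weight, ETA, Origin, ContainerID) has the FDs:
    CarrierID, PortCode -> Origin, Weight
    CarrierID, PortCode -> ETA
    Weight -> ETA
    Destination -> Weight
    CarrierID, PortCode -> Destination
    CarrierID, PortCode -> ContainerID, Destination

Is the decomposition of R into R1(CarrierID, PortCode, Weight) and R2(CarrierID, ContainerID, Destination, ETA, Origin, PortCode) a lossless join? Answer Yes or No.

The shared attributes are {CarrierID, PortCode} and {CarrierID, PortCode}⁺ = {CarrierID, ContainerID, Destination, ETA, Origin, PortCode, Weight}.
This includes all of R1, so the common attributes are a superkey of R1 — the join is lossless.

Yes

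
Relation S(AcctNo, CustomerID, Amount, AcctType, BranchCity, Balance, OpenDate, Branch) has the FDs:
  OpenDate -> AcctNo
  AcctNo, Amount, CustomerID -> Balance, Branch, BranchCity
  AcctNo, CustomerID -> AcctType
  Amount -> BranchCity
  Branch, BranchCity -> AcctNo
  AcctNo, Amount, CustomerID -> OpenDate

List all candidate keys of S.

{AcctNo, Amount, CustomerID}, {Amount, Branch, CustomerID}, {Amount, CustomerID, OpenDate}

No FD produces {Amount, CustomerID}, so they must be in every candidate key.
{AcctNo, Amount, CustomerID} is a candidate key since {AcctNo, Amount, CustomerID}⁺ = {AcctNo, AcctType, Amount, Balance, Branch, BranchCity, CustomerID, OpenDate} covers every attribute.
{Amount, Branch, CustomerID} is a candidate key since {Amount, Branch, CustomerID}⁺ = {AcctNo, AcctType, Amount, Balance, Branch, BranchCity, CustomerID, OpenDate} covers every attribute.
{Amount, CustomerID, OpenDate} is a candidate key since {Amount, CustomerID, OpenDate}⁺ = {AcctNo, AcctType, Amount, Balance, Branch, BranchCity, CustomerID, OpenDate} covers every attribute.
These are minimal and exhaustive — every other superkey contains one of them.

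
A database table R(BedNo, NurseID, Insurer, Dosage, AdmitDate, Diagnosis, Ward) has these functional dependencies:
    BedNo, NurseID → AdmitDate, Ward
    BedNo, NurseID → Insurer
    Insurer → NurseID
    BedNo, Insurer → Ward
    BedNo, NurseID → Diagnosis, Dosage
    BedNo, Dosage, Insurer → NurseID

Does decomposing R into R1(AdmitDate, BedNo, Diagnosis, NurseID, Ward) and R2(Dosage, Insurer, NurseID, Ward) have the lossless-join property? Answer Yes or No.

No

Common attributes: {NurseID, Ward}; their closure is {NurseID, Ward}.
The closure covers neither R1 nor R2 entirely; the join is not lossless.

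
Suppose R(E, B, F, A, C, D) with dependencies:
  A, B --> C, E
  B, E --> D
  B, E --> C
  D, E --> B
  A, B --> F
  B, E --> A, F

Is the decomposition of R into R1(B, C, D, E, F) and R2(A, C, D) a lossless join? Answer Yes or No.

No

R1 ∩ R2 = {C, D}; its closure under F is {C, D}.
R1 ⊄ {C, D} and R2 ⊄ {C, D}, so the split is lossy.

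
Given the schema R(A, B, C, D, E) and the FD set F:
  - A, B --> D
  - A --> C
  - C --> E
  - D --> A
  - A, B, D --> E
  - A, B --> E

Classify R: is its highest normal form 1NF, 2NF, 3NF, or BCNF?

Candidate keys: {A, B}, {B, D}. Prime attributes: {A, B, D}.
A --> C: {A}⁺ = {A, C, E}, which is not all of the attributes, so the left side is not a superkey — BCNF is violated.
Because {C} is non-prime and the left side of A --> C is not a superkey, the relation is not in 3NF.
{A} is a proper subset of the key {A, B}, and {A}⁺ contains the non-prime attributes {C, E} — a partial dependency, so 2NF is violated.

1NF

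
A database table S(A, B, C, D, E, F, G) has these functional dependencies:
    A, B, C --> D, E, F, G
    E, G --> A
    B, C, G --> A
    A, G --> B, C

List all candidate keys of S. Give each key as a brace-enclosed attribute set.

{A, G} is a candidate key since {A, G}⁺ = {A, B, C, D, E, F, G} covers every attribute.
{E, G} is a candidate key since {E, G}⁺ = {A, B, C, D, E, F, G} covers every attribute.
{A, B, C} is a candidate key since {A, B, C}⁺ = {A, B, C, D, E, F, G} covers every attribute.
{B, C, G} is a candidate key since {B, C, G}⁺ = {A, B, C, D, E, F, G} covers every attribute.
No proper subset of any of these is a key, and no other minimal superkey exists.

{A, B, C}, {A, G}, {B, C, G}, {E, G}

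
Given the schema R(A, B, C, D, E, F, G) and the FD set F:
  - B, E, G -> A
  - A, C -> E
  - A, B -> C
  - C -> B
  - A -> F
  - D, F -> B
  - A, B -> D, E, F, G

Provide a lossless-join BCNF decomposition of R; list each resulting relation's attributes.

Candidate keys of the original relation: {A, B}, {A, C}, {A, D}, {B, E, G}, {C, E, G}, {D, E, F, G}.
Within {A, B, C, D, E, F, G}: {C}⁺ ∩ {A, B, C, D, E, F, G} = {B, C}, not the whole set, so C -> B violates BCNF; decompose into {B, C} and {A, C, D, E, F, G}.
{B, C} is in BCNF.
Within {A, C, D, E, F, G}: {A}⁺ ∩ {A, C, D, E, F, G} = {A, F}, not the whole set, so A -> F violates BCNF; decompose into {A, F} and {A, C, D, E, G}.
{A, F} is in BCNF.
{A, C, D, E, G} is in BCNF.

{A, C, D, E, G}; {A, F}; {B, C}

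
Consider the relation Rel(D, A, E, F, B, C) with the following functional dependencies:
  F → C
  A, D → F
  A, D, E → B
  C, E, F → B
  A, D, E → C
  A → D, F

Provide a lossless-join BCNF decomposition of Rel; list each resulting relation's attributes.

{A, B, E}; {A, D, F}; {C, F}

Candidate key of the original relation: {A, E}.
Within {A, B, C, D, E, F}: {F}⁺ ∩ {A, B, C, D, E, F} = {C, F}, not the whole set, so F → C violates BCNF; decompose into {C, F} and {A, B, D, E, F}.
{C, F} is in BCNF.
Within {A, B, D, E, F}: {A, D}⁺ ∩ {A, B, D, E, F} = {A, D, F}, not the whole set, so A, D → F violates BCNF; decompose into {A, D, F} and {A, B, D, E}.
{A, D, F} is in BCNF.
Within {A, B, D, E}: {A}⁺ ∩ {A, B, D, E} = {A, D}, not the whole set, so A → D violates BCNF; decompose into {A, D} and {A, B, E}.
{A, D} is in BCNF.
{A, B, E} is in BCNF.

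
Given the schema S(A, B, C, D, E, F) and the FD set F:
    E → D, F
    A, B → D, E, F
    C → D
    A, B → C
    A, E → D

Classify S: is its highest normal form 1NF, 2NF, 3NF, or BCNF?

Candidate key: {A, B}. Prime attributes: {A, B}.
For E → D, F we have {E}⁺ = {D, E, F}; {E} is not a superkey, so BCNF fails.
E → D, F determines the non-prime attributes {D, F} from a non-superkey — 3NF is violated.
Checking every proper subset of each key, none determines a non-prime attribute — 2NF is satisfied.

2NF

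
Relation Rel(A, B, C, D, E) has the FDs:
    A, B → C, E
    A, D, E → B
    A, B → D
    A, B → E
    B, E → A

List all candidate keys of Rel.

{A, B}, {A, D, E}, {B, E}

{A, B}⁺ = {A, B, C, D, E}, which is every attribute, so {A, B} is a candidate key.
{B, E}⁺ = {A, B, C, D, E}, which is every attribute, so {B, E} is a candidate key.
{A, D, E}⁺ = {A, B, C, D, E}, which is every attribute, so {A, D, E} is a candidate key.
These are minimal and exhaustive — every other superkey contains one of them.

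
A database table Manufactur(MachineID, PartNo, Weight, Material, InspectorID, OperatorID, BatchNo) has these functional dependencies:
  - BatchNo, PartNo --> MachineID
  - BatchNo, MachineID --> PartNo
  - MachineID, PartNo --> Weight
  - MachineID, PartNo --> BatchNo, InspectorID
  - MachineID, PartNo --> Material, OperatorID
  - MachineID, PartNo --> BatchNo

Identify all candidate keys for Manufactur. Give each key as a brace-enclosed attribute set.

{BatchNo, MachineID}, {BatchNo, PartNo}, {MachineID, PartNo}

{BatchNo, MachineID}⁺ = {BatchNo, InspectorID, MachineID, Material, OperatorID, PartNo, Weight} — all of the relation — so {BatchNo, MachineID} is a candidate key.
{BatchNo, PartNo}⁺ = {BatchNo, InspectorID, MachineID, Material, OperatorID, PartNo, Weight} — all of the relation — so {BatchNo, PartNo} is a candidate key.
{MachineID, PartNo}⁺ = {BatchNo, InspectorID, MachineID, Material, OperatorID, PartNo, Weight} — all of the relation — so {MachineID, PartNo} is a candidate key.
Any other superkey properly contains one of these, so there are no further candidate keys.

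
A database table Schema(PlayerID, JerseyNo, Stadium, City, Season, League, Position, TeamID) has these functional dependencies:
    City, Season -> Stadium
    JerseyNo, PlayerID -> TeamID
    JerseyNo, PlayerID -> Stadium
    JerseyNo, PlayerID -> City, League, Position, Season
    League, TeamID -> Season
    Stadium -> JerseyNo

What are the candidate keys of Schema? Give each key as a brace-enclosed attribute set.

{PlayerID} never appears on the right of any FD, so every key must include it.
Closure of {JerseyNo, PlayerID} is {City, JerseyNo, League, PlayerID, Position, Season, Stadium, TeamID}, the whole schema; {JerseyNo, PlayerID} is a candidate key.
Closure of {PlayerID, Stadium} is {City, JerseyNo, League, PlayerID, Position, Season, Stadium, TeamID}, the whole schema; {PlayerID, Stadium} is a candidate key.
Closure of {City, PlayerID, Season} is {City, JerseyNo, League, PlayerID, Position, Season, Stadium, TeamID}, the whole schema; {City, PlayerID, Season} is a candidate key.
Closure of {City, League, PlayerID, TeamID} is {City, JerseyNo, League, PlayerID, Position, Season, Stadium, TeamID}, the whole schema; {City, League, PlayerID, TeamID} is a candidate key.
No proper subset of any of these is a key, and no other minimal superkey exists.

{City, League, PlayerID, TeamID}, {City, PlayerID, Season}, {JerseyNo, PlayerID}, {PlayerID, Stadium}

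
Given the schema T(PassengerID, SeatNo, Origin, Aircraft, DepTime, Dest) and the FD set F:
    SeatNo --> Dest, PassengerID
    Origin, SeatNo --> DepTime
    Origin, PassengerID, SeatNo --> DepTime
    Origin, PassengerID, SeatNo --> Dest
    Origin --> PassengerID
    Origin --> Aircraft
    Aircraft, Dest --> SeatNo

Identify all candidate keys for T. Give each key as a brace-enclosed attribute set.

Attributes never on any right-hand side: {Origin} — every candidate key must contain it.
{Dest, Origin} is a candidate key since {Dest, Origin}⁺ = {Aircraft, DepTime, Dest, Origin, PassengerID, SeatNo} covers every attribute.
{Origin, SeatNo} is a candidate key since {Origin, SeatNo}⁺ = {Aircraft, DepTime, Dest, Origin, PassengerID, SeatNo} covers every attribute.
No proper subset of any of these is a key, and no other minimal superkey exists.

{Dest, Origin}, {Origin, SeatNo}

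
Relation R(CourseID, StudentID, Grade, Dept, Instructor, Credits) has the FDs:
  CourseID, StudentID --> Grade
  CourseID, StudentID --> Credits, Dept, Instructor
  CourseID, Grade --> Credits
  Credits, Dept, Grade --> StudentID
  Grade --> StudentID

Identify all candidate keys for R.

Attributes never on any right-hand side: {CourseID} — every candidate key must contain it.
{CourseID, Grade}⁺ = {CourseID, Credits, Dept, Grade, Instructor, StudentID} — all of the relation — so {CourseID, Grade} is a candidate key.
{CourseID, StudentID}⁺ = {CourseID, Credits, Dept, Grade, Instructor, StudentID} — all of the relation — so {CourseID, StudentID} is a candidate key.
Any other superkey properly contains one of these, so there are no further candidate keys.

{CourseID, Grade}, {CourseID, StudentID}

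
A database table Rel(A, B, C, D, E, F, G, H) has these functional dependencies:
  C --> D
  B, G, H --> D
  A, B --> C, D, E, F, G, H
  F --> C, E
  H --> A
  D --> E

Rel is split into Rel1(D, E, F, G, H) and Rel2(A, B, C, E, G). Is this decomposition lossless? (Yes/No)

No

Common attributes: {E, G}; their closure is {E, G}.
Rel1 ⊄ {E, G} and Rel2 ⊄ {E, G}, so the split is lossy.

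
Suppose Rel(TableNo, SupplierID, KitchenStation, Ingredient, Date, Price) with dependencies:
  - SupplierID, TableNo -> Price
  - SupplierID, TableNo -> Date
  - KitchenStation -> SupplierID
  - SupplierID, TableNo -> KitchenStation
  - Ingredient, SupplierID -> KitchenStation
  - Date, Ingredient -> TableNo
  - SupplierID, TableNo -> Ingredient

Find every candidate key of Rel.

{Date, Ingredient, KitchenStation}, {Date, Ingredient, SupplierID}, {KitchenStation, TableNo}, {SupplierID, TableNo}

{KitchenStation, TableNo}⁺ = {Date, Ingredient, KitchenStation, Price, SupplierID, TableNo}, which is every attribute, so {KitchenStation, TableNo} is a candidate key.
{SupplierID, TableNo}⁺ = {Date, Ingredient, KitchenStation, Price, SupplierID, TableNo}, which is every attribute, so {SupplierID, TableNo} is a candidate key.
{Date, Ingredient, KitchenStation}⁺ = {Date, Ingredient, KitchenStation, Price, SupplierID, TableNo}, which is every attribute, so {Date, Ingredient, KitchenStation} is a candidate key.
{Date, Ingredient, SupplierID}⁺ = {Date, Ingredient, KitchenStation, Price, SupplierID, TableNo}, which is every attribute, so {Date, Ingredient, SupplierID} is a candidate key.
No proper subset of any of these is a key, and no other minimal superkey exists.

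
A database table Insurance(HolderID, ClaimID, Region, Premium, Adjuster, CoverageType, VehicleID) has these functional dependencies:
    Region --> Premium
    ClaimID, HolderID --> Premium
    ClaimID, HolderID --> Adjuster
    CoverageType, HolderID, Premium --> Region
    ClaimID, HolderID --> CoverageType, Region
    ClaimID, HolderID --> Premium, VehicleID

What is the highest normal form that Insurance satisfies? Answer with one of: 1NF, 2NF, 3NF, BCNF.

Candidate key: {ClaimID, HolderID}. Prime attributes: {ClaimID, HolderID}.
For Region --> Premium we have {Region}⁺ = {Premium, Region}; {Region} is not a superkey, so BCNF fails.
Because {Premium} is non-prime and the left side of Region --> Premium is not a superkey, the relation is not in 3NF.
Checking every proper subset of each key, none determines a non-prime attribute — 2NF is satisfied.

2NF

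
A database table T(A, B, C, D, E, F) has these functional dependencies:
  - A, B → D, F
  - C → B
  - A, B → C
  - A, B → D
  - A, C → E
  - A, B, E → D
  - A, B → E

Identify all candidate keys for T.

Attributes never on any right-hand side: {A} — every candidate key must contain it.
{A, B}⁺ = {A, B, C, D, E, F}, which is every attribute, so {A, B} is a candidate key.
{A, C}⁺ = {A, B, C, D, E, F}, which is every attribute, so {A, C} is a candidate key.
No proper subset of any of these is a key, and no other minimal superkey exists.

{A, B}, {A, C}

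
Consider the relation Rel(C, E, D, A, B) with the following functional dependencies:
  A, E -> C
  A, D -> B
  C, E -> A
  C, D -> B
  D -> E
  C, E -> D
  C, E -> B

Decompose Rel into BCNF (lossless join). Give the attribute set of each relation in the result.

Candidate keys of the original relation: {A, D}, {A, E}, {C, D}, {C, E}.
Within {A, B, C, D, E}: {D}⁺ ∩ {A, B, C, D, E} = {D, E}, not the whole set, so D -> E violates BCNF; decompose into {D, E} and {A, B, C, D}.
{D, E} is in BCNF.
{A, B, C, D} is in BCNF.

{A, B, C, D}; {D, E}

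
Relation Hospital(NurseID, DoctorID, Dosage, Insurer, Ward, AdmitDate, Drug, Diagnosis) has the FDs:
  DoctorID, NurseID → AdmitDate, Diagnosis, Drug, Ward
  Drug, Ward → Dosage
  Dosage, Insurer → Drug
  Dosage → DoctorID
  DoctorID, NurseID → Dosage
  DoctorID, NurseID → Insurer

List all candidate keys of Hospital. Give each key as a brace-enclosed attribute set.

{DoctorID, NurseID}, {Dosage, NurseID}, {Drug, NurseID, Ward}

Attributes never on any right-hand side: {NurseID} — every candidate key must contain it.
{DoctorID, NurseID}⁺ = {AdmitDate, Diagnosis, DoctorID, Dosage, Drug, Insurer, NurseID, Ward}, which is every attribute, so {DoctorID, NurseID} is a candidate key.
{Dosage, NurseID}⁺ = {AdmitDate, Diagnosis, DoctorID, Dosage, Drug, Insurer, NurseID, Ward}, which is every attribute, so {Dosage, NurseID} is a candidate key.
{Drug, NurseID, Ward}⁺ = {AdmitDate, Diagnosis, DoctorID, Dosage, Drug, Insurer, NurseID, Ward}, which is every attribute, so {Drug, NurseID, Ward} is a candidate key.
Any other superkey properly contains one of these, so there are no further candidate keys.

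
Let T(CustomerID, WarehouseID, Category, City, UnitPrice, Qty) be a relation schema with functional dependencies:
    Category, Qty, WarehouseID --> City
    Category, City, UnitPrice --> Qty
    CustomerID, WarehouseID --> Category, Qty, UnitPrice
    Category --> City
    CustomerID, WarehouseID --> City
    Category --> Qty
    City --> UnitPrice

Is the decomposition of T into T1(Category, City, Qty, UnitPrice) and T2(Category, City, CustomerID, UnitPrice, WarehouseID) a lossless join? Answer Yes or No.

Yes

The shared attributes are {Category, City, UnitPrice} and {Category, City, UnitPrice}⁺ = {Category, City, Qty, UnitPrice}.
T1 is contained in that closure, so T1 ∩ T2 --> T1 holds and the join is lossless.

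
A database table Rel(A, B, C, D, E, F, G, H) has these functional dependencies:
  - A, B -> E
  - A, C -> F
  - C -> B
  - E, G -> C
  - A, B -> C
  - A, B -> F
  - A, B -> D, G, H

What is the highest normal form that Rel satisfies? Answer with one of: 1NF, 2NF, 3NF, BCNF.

Candidate keys: {A, B}, {A, C}, {A, E, G}. Prime attributes: {A, B, C, E, G}.
C -> B: {C}⁺ = {B, C}, which is not all of the attributes, so the left side is not a superkey — BCNF is violated.
Its right-hand attributes {B} are all prime, as are those of every other non-superkey FD — the relation is in 3NF.

3NF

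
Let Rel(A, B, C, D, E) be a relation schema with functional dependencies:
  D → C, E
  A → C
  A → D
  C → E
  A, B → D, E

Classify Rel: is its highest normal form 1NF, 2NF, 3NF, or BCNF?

Candidate key: {A, B}. Prime attributes: {A, B}.
D → C, E breaks BCNF: {D}⁺ = {C, D, E}, so {D} is not a superkey.
D → C, E determines the non-prime attributes {C, E} from a non-superkey — 3NF is violated.
The proper key subset {A} of {A, B} determines non-prime {C, D, E}, so the relation is not even in 2NF.

1NF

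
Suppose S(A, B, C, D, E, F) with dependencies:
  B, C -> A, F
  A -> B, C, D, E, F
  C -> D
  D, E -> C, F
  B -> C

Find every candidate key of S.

{A}, {B}

{A}⁺ = {A, B, C, D, E, F} — all of the relation — so {A} is a candidate key.
{B}⁺ = {A, B, C, D, E, F} — all of the relation — so {B} is a candidate key.
Any other superkey properly contains one of these, so there are no further candidate keys.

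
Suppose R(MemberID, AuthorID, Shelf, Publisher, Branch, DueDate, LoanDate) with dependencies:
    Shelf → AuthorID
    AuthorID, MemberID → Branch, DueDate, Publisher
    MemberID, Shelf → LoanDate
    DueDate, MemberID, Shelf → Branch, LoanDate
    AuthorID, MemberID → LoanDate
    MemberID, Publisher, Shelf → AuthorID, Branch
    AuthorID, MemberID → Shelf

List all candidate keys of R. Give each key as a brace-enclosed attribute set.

{AuthorID, MemberID}, {MemberID, Shelf}

No FD produces {MemberID}, so it must be in every candidate key.
Closure of {AuthorID, MemberID} is {AuthorID, Branch, DueDate, LoanDate, MemberID, Publisher, Shelf}, the whole schema; {AuthorID, MemberID} is a candidate key.
Closure of {MemberID, Shelf} is {AuthorID, Branch, DueDate, LoanDate, MemberID, Publisher, Shelf}, the whole schema; {MemberID, Shelf} is a candidate key.
Any other superkey properly contains one of these, so there are no further candidate keys.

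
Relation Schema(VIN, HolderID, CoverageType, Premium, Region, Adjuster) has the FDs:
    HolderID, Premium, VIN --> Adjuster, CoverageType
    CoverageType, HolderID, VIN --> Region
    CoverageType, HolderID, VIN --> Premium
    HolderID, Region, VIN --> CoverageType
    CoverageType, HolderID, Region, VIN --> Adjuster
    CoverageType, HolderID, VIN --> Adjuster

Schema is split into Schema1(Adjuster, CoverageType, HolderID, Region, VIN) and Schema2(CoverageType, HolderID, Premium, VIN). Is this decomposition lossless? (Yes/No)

Yes

Common attributes: {CoverageType, HolderID, VIN}; their closure is {Adjuster, CoverageType, HolderID, Premium, Region, VIN}.
Since Schema1 ⊆ {Adjuster, CoverageType, HolderID, Premium, Region, VIN}, the intersection is a superkey of Schema1; the decomposition is lossless.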